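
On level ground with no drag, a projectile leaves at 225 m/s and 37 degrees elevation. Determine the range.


R = v0^2 * sin(2*theta) / g = 225^2 * sin(2*37°) / 9.81 = 4961 m

4961 m


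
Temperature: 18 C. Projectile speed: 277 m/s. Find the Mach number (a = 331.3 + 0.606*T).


a = 331.3 + 0.606*(18) = 342.208 m/s
M = v/a = 277/342.208 = 0.8094

0.8094


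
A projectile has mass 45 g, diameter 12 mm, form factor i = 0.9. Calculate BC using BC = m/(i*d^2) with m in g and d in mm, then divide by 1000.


BC = m/(i*d^2*1000) = 45/(0.9 * 12^2 * 1000) = 0.0003472

0.0003472


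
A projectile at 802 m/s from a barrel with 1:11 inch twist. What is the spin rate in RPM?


twist_m = 11*0.0254 = 0.2794 m
spin = v/twist = 802/0.2794 = 2870.437 rev/s
RPM = spin*60 = 2870.437*60 ≈ 172226 RPM

172226 RPM


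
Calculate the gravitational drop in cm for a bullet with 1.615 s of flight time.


drop = 0.5*g*t^2 = 0.5*9.81*1.615^2 = 12.7933 m ≈ 1279 cm

1279 cm


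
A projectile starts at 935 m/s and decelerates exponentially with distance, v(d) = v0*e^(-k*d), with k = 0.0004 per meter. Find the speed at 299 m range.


v = v0*exp(-k*d) = 935*exp(-0.0004*299) = 829.6 m/s

829.6 m/s


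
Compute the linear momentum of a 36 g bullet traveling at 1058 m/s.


p = m*v = 0.036*1058 = 38.09 kg·m/s

38.09 kg·m/s


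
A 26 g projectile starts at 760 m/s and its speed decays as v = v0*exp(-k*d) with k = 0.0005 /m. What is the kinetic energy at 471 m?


v = v0*exp(-k*d) = 760*exp(-0.0005*471) = 600.534 m/s
E = 0.5*m*v^2 = 0.5*0.026*600.534^2 = 4688 J

4688 J


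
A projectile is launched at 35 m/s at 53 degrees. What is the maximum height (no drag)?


H = (v0*sin(theta))^2 / (2g) = (35*sin(53°))^2 / (2*9.81) = 39.82 m

39.82 m


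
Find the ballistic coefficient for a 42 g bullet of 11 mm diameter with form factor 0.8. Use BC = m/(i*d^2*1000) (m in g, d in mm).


BC = m/(i*d^2*1000) = 42/(0.8 * 11^2 * 1000) = 0.0004339

0.0004339


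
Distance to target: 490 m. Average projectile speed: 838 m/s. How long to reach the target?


t = d/v = 490/838 = 0.5847 s

0.5847 s


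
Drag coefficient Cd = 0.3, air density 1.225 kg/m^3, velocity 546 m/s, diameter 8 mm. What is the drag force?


A = pi*(d/2)^2 = pi*(8/2000)^2 = 5.02655e-05 m^2
Fd = 0.5*Cd*rho*A*v^2 = 0.5*0.3*1.225*5.02655e-05*546^2 = 2.753 N

2.753 N


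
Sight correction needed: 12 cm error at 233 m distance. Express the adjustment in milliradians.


1 mrad subtends 1 cm per 10 m of range, so adj = error_cm / (dist_m / 10) = 12 / (233/10) = 0.515 mrad

0.515 mrad


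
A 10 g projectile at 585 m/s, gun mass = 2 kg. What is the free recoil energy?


v_r = m_p*v_p/m_gun = 0.01*585/2 = 2.925 m/s, E_r = 0.5*m_gun*v_r^2 = 0.5*2*2.925^2 = 8.556 J

8.556 J


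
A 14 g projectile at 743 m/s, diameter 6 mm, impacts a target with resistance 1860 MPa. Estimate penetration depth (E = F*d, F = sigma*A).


A = pi*(d/2)^2 = pi*(6/2)^2 = 28.2743 mm^2
E = 0.5*m*v^2 = 0.5*0.014*743^2 = 3864.34 J
depth = E/(sigma*A) = 3864.34 J / (1860 MPa * 28.2743 mm^2) = 3864.34/(1860 * 28.2743) m = 0.0734802 m ≈ 73.48 mm

73.48 mm


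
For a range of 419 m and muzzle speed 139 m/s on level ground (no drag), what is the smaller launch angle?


sin(2*theta) = R*g/v0^2 = 419*9.81/139^2 = 0.212742, theta = arcsin(0.212742)/2 = 6.142°

6.142 degrees


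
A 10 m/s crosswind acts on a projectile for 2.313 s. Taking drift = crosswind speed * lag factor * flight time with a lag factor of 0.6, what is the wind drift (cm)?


drift = v_wind * lag * t = 10 * 0.6 * 2.313 = 13.878 m ≈ 1388 cm

1388 cm


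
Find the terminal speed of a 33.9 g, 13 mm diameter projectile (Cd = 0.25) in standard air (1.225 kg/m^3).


A = pi*(d/2)^2 = pi*(13/2000)^2 = 1.32732e-04 m^2
vt = sqrt(2mg/(Cd*rho*A)) = sqrt(2*0.0339*9.81/(0.25 * 1.225 * 1.32732e-04)) = 127.9 m/s

127.9 m/s


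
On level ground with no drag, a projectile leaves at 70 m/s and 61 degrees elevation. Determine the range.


R = v0^2 * sin(2*theta) / g = 70^2 * sin(2*61°) / 9.81 = 423.6 m

423.6 m


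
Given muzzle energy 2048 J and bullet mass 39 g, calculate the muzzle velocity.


v = sqrt(2*E/m) = sqrt(2*2048/0.039) = 324.1 m/s

324.1 m/s


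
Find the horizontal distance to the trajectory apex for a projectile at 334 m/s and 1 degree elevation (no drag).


R = v0^2*sin(2*theta)/g = 334^2*sin(2*1°)/9.81 = 396.865 m
apex_dist = R/2 = 396.865/2 = 198.4 m

198.4 m


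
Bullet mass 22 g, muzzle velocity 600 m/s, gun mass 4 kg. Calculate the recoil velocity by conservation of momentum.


v_recoil = m_p * v_p / m_gun = 0.022 * 600 / 4 = 3.3 m/s

3.3 m/s


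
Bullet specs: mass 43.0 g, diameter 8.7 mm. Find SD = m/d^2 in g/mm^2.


SD = m/d^2 = 43.0/8.7^2 = 0.5681 g/mm^2

0.5681 g/mm^2


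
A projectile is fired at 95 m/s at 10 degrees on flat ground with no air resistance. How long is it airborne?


T = 2*v0*sin(theta)/g = 2*95*sin(10°)/9.81 = 3.363 s

3.363 s


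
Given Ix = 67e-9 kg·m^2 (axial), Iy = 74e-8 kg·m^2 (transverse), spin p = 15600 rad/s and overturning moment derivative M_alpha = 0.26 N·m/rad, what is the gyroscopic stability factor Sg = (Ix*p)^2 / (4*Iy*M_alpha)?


Sg = Ix^2 * p^2 / (4 * Iy * M_alpha) = (67e-9)^2 * 15600^2 / (4 * 74e-8 * 0.26) = 1.419

1.419


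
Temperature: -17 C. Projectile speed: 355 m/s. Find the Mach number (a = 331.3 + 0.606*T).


a = 331.3 + 0.606*(-17) = 320.998 m/s
M = v/a = 355/320.998 = 1.106

1.106


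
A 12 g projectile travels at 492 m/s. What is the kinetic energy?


E = 0.5*m*v^2 = 0.5*0.012*492^2 = 1452 J

1452 J


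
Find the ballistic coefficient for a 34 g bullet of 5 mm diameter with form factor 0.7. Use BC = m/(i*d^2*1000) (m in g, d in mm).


BC = m/(i*d^2*1000) = 34/(0.7 * 5^2 * 1000) = 0.001943

0.001943


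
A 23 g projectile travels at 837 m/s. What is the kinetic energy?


E = 0.5*m*v^2 = 0.5*0.023*837^2 = 8057 J

8057 J


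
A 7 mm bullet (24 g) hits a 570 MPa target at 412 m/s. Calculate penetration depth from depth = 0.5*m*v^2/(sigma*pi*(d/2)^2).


A = pi*(d/2)^2 = pi*(7/2)^2 = 38.4845 mm^2
E = 0.5*m*v^2 = 0.5*0.024*412^2 = 2036.93 J
depth = E/(sigma*A) = 2036.93 J / (570 MPa * 38.4845 mm^2) = 2036.93/(570 * 38.4845) m = 0.092857 m ≈ 92.86 mm

92.86 mm


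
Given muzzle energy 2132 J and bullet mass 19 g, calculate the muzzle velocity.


v = sqrt(2*E/m) = sqrt(2*2132/0.019) = 473.7 m/s

473.7 m/s


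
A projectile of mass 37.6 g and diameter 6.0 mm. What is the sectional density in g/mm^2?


SD = m/d^2 = 37.6/6.0^2 = 1.044 g/mm^2

1.044 g/mm^2


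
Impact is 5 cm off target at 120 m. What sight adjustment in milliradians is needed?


1 mrad subtends 1 cm per 10 m of range, so adj = error_cm / (dist_m / 10) = 5 / (120/10) = 0.4167 mrad

0.4167 mrad


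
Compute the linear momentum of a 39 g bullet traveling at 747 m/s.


p = m*v = 0.039*747 = 29.13 kg·m/s

29.13 kg·m/s


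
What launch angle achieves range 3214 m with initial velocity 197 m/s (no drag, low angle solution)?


sin(2*theta) = R*g/v0^2 = 3214*9.81/197^2 = 0.812423, theta = arcsin(0.812423)/2 = 27.17°

27.17 degrees


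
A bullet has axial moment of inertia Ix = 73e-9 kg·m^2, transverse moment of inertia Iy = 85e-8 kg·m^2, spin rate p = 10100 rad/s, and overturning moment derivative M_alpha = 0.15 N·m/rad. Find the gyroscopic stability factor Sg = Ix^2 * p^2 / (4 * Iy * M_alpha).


Sg = Ix^2 * p^2 / (4 * Iy * M_alpha) = (73e-9)^2 * 10100^2 / (4 * 85e-8 * 0.15) = 1.066

1.066


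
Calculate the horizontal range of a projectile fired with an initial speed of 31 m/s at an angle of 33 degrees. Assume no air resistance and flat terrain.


R = v0^2 * sin(2*theta) / g = 31^2 * sin(2*33°) / 9.81 = 89.49 m

89.49 m


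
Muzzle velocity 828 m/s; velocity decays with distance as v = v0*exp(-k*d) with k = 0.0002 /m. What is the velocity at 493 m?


v = v0*exp(-k*d) = 828*exp(-0.0002*493) = 750.3 m/s

750.3 m/s


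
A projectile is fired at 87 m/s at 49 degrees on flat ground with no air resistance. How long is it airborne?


T = 2*v0*sin(theta)/g = 2*87*sin(49°)/9.81 = 13.39 s

13.39 s


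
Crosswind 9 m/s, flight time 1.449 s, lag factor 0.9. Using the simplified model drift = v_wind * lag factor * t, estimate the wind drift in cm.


drift = v_wind * lag * t = 9 * 0.9 * 1.449 = 11.7369 m ≈ 1174 cm

1174 cm


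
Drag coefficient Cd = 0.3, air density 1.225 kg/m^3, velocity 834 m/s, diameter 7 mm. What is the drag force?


A = pi*(d/2)^2 = pi*(7/2000)^2 = 3.84845e-05 m^2
Fd = 0.5*Cd*rho*A*v^2 = 0.5*0.3*1.225*3.84845e-05*834^2 = 4.919 N

4.919 N


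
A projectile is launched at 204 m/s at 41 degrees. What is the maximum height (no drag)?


H = (v0*sin(theta))^2 / (2g) = (204*sin(41°))^2 / (2*9.81) = 913 m

913 m


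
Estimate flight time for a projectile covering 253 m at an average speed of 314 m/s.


t = d/v = 253/314 = 0.8057 s

0.8057 s


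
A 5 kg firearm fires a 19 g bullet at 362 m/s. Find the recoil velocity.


v_recoil = m_p * v_p / m_gun = 0.019 * 362 / 5 = 1.376 m/s

1.376 m/s


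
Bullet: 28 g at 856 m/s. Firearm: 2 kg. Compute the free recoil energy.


v_r = m_p*v_p/m_gun = 0.028*856/2 = 11.984 m/s, E_r = 0.5*m_gun*v_r^2 = 0.5*2*11.984^2 = 143.6 J

143.6 J


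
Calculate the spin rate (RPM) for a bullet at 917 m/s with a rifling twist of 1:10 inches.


twist_m = 10*0.0254 = 0.254 m
spin = v/twist = 917/0.254 = 3610.236 rev/s
RPM = spin*60 = 3610.236*60 ≈ 216614 RPM

216614 RPM


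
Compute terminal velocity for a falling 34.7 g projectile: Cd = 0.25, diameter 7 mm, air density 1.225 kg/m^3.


A = pi*(d/2)^2 = pi*(7/2000)^2 = 3.84845e-05 m^2
vt = sqrt(2mg/(Cd*rho*A)) = sqrt(2*0.0347*9.81/(0.25 * 1.225 * 3.84845e-05)) = 240.3 m/s

240.3 m/s


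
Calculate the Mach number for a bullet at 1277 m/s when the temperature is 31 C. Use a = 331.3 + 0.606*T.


a = 331.3 + 0.606*(31) = 350.086 m/s
M = v/a = 1277/350.086 = 3.648

3.648


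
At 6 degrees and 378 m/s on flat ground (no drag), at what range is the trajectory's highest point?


R = v0^2*sin(2*theta)/g = 378^2*sin(2*6°)/9.81 = 3028.26 m
apex_dist = R/2 = 3028.26/2 = 1514 m

1514 m


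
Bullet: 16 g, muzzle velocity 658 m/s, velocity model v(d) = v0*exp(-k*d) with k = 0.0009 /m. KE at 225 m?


v = v0*exp(-k*d) = 658*exp(-0.0009*225) = 537.38 m/s
E = 0.5*m*v^2 = 0.5*0.016*537.38^2 = 2310 J

2310 J


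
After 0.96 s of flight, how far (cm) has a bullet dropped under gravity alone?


drop = 0.5*g*t^2 = 0.5*9.81*0.96^2 = 4.52045 m ≈ 452 cm

452 cm


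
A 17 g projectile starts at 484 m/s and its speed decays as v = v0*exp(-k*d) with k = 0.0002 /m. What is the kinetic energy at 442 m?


v = v0*exp(-k*d) = 484*exp(-0.0002*442) = 443.051 m/s
E = 0.5*m*v^2 = 0.5*0.017*443.051^2 = 1669 J

1669 J


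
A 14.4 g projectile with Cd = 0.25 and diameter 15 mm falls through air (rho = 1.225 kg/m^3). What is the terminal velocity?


A = pi*(d/2)^2 = pi*(15/2000)^2 = 1.76715e-04 m^2
vt = sqrt(2mg/(Cd*rho*A)) = sqrt(2*0.0144*9.81/(0.25 * 1.225 * 1.76715e-04)) = 72.25 m/s

72.25 m/s


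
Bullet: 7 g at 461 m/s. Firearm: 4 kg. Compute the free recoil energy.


v_r = m_p*v_p/m_gun = 0.007*461/4 = 0.80675 m/s, E_r = 0.5*m_gun*v_r^2 = 0.5*4*0.80675^2 = 1.302 J

1.302 J


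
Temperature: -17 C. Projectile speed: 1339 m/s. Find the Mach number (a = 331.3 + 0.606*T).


a = 331.3 + 0.606*(-17) = 320.998 m/s
M = v/a = 1339/320.998 = 4.171

4.171


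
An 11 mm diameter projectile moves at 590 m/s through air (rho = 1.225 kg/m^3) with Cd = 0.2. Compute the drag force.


A = pi*(d/2)^2 = pi*(11/2000)^2 = 9.50332e-05 m^2
Fd = 0.5*Cd*rho*A*v^2 = 0.5*0.2*1.225*9.50332e-05*590^2 = 4.052 N

4.052 N


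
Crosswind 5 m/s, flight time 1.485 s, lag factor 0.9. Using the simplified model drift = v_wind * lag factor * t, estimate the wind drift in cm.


drift = v_wind * lag * t = 5 * 0.9 * 1.485 = 6.6825 m ≈ 668.2 cm

668.2 cm


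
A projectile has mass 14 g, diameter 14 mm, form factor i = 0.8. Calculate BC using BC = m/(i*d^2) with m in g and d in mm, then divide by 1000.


BC = m/(i*d^2*1000) = 14/(0.8 * 14^2 * 1000) = 8.929e-05

8.929e-05


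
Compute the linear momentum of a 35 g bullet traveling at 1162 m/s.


p = m*v = 0.035*1162 = 40.67 kg·m/s

40.67 kg·m/s


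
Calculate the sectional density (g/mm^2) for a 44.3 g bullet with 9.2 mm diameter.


SD = m/d^2 = 44.3/9.2^2 = 0.5234 g/mm^2

0.5234 g/mm^2


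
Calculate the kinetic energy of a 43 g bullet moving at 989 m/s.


E = 0.5*m*v^2 = 0.5*0.043*989^2 = 21030 J

21030 J


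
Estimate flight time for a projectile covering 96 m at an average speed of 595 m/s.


t = d/v = 96/595 = 0.1613 s

0.1613 s


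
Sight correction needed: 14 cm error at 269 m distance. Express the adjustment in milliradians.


1 mrad subtends 1 cm per 10 m of range, so adj = error_cm / (dist_m / 10) = 14 / (269/10) = 0.5204 mrad

0.5204 mrad


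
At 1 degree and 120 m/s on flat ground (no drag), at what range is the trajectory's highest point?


R = v0^2*sin(2*theta)/g = 120^2*sin(2*1°)/9.81 = 51.2286 m
apex_dist = R/2 = 51.2286/2 = 25.61 m

25.61 m


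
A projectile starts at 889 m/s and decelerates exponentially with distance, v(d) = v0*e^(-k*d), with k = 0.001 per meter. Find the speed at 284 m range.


v = v0*exp(-k*d) = 889*exp(-0.001*284) = 669.2 m/s

669.2 m/s


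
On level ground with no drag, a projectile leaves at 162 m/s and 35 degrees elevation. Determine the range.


R = v0^2 * sin(2*theta) / g = 162^2 * sin(2*35°) / 9.81 = 2514 m

2514 m


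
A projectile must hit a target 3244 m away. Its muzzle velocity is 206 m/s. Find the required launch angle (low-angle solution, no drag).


sin(2*theta) = R*g/v0^2 = 3244*9.81/206^2 = 0.749921, theta = arcsin(0.749921)/2 = 24.29°

24.29 degrees


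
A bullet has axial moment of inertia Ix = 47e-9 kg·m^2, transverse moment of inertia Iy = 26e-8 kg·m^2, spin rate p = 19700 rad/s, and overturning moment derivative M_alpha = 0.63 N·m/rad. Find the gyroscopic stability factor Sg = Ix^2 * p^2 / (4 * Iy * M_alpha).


Sg = Ix^2 * p^2 / (4 * Iy * M_alpha) = (47e-9)^2 * 19700^2 / (4 * 26e-8 * 0.63) = 1.308

1.308


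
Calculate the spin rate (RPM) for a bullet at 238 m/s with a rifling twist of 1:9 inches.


twist_m = 9*0.0254 = 0.2286 m
spin = v/twist = 238/0.2286 = 1041.12 rev/s
RPM = spin*60 = 1041.12*60 ≈ 62467 RPM

62467 RPM


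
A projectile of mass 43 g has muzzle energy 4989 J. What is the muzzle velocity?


v = sqrt(2*E/m) = sqrt(2*4989/0.043) = 481.7 m/s

481.7 m/s


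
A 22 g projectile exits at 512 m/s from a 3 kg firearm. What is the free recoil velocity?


v_recoil = m_p * v_p / m_gun = 0.022 * 512 / 3 = 3.755 m/s

3.755 m/s


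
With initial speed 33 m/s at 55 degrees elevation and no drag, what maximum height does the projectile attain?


H = (v0*sin(theta))^2 / (2g) = (33*sin(55°))^2 / (2*9.81) = 37.24 m

37.24 m


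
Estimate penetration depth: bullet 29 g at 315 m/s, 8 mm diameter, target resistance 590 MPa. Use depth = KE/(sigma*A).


A = pi*(d/2)^2 = pi*(8/2)^2 = 50.2655 mm^2
E = 0.5*m*v^2 = 0.5*0.029*315^2 = 1438.76 J
depth = E/(sigma*A) = 1438.76 J / (590 MPa * 50.2655 mm^2) = 1438.76/(590 * 50.2655) m = 0.048514 m ≈ 48.51 mm

48.51 mm


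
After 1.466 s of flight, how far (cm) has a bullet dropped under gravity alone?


drop = 0.5*g*t^2 = 0.5*9.81*1.466^2 = 10.5416 m ≈ 1054 cm

1054 cm


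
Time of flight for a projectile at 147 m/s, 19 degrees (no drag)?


T = 2*v0*sin(theta)/g = 2*147*sin(19°)/9.81 = 9.757 s

9.757 s


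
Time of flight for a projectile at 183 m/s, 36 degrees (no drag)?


T = 2*v0*sin(theta)/g = 2*183*sin(36°)/9.81 = 21.93 s

21.93 s


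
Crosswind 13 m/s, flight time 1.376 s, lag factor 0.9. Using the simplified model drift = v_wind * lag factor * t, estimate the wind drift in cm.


drift = v_wind * lag * t = 13 * 0.9 * 1.376 = 16.0992 m ≈ 1610 cm

1610 cm


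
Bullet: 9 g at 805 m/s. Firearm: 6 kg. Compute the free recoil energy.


v_r = m_p*v_p/m_gun = 0.009*805/6 = 1.2075 m/s, E_r = 0.5*m_gun*v_r^2 = 0.5*6*1.2075^2 = 4.374 J

4.374 J


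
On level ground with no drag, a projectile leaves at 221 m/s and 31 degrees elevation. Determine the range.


R = v0^2 * sin(2*theta) / g = 221^2 * sin(2*31°) / 9.81 = 4396 m

4396 m


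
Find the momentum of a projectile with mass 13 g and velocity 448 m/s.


p = m*v = 0.013*448 = 5.824 kg·m/s

5.824 kg·m/s


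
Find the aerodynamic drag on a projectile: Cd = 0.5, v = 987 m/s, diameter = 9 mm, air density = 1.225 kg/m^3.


A = pi*(d/2)^2 = pi*(9/2000)^2 = 6.36173e-05 m^2
Fd = 0.5*Cd*rho*A*v^2 = 0.5*0.5*1.225*6.36173e-05*987^2 = 18.98 N

18.98 N


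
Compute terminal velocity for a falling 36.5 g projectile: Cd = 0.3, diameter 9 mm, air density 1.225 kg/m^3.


A = pi*(d/2)^2 = pi*(9/2000)^2 = 6.36173e-05 m^2
vt = sqrt(2mg/(Cd*rho*A)) = sqrt(2*0.0365*9.81/(0.3 * 1.225 * 6.36173e-05)) = 175 m/s

175 m/s


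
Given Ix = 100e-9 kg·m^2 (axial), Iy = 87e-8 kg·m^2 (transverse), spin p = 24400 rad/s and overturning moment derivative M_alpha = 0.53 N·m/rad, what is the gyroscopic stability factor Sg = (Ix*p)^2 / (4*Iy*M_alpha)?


Sg = Ix^2 * p^2 / (4 * Iy * M_alpha) = (100e-9)^2 * 24400^2 / (4 * 87e-8 * 0.53) = 3.228

3.228


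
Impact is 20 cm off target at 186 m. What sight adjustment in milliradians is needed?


1 mrad subtends 1 cm per 10 m of range, so adj = error_cm / (dist_m / 10) = 20 / (186/10) = 1.075 mrad

1.075 mrad


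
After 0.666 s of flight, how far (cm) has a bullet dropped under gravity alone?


drop = 0.5*g*t^2 = 0.5*9.81*0.666^2 = 2.17564 m ≈ 217.6 cm

217.6 cm


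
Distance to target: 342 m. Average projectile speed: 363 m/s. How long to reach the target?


t = d/v = 342/363 = 0.9421 s

0.9421 s


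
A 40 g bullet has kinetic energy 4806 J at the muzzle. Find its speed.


v = sqrt(2*E/m) = sqrt(2*4806/0.04) = 490.2 m/s

490.2 m/s


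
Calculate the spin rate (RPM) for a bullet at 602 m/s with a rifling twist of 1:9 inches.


twist_m = 9*0.0254 = 0.2286 m
spin = v/twist = 602/0.2286 = 2633.421 rev/s
RPM = spin*60 = 2633.421*60 ≈ 158005 RPM

158005 RPM


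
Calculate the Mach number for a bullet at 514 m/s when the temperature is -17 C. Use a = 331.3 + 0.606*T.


a = 331.3 + 0.606*(-17) = 320.998 m/s
M = v/a = 514/320.998 = 1.601

1.601


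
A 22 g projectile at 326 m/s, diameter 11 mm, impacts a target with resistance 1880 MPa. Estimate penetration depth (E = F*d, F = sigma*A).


A = pi*(d/2)^2 = pi*(11/2)^2 = 95.0332 mm^2
E = 0.5*m*v^2 = 0.5*0.022*326^2 = 1169.04 J
depth = E/(sigma*A) = 1169.04 J / (1880 MPa * 95.0332 mm^2) = 1169.04/(1880 * 95.0332) m = 0.00654327 m ≈ 6.543 mm

6.543 mm


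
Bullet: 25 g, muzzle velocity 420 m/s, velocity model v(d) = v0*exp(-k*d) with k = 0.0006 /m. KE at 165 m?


v = v0*exp(-k*d) = 420*exp(-0.0006*165) = 380.412 m/s
E = 0.5*m*v^2 = 0.5*0.025*380.412^2 = 1809 J

1809 J


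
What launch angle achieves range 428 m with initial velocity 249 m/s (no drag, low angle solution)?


sin(2*theta) = R*g/v0^2 = 428*9.81/249^2 = 0.0677196, theta = arcsin(0.0677196)/2 = 1.942°

1.942 degrees


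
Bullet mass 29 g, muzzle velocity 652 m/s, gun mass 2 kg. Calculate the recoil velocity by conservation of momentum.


v_recoil = m_p * v_p / m_gun = 0.029 * 652 / 2 = 9.454 m/s

9.454 m/s


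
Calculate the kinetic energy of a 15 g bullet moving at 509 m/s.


E = 0.5*m*v^2 = 0.5*0.015*509^2 = 1943 J

1943 J


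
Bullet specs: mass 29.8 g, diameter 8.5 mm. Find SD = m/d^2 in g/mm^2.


SD = m/d^2 = 29.8/8.5^2 = 0.4125 g/mm^2

0.4125 g/mm^2


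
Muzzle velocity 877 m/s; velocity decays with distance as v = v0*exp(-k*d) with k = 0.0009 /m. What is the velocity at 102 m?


v = v0*exp(-k*d) = 877*exp(-0.0009*102) = 800.1 m/s

800.1 m/s


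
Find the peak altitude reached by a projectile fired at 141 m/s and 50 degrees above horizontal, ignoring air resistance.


H = (v0*sin(theta))^2 / (2g) = (141*sin(50°))^2 / (2*9.81) = 594.6 m

594.6 m


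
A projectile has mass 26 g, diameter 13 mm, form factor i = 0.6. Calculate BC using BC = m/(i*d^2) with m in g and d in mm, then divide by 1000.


BC = m/(i*d^2*1000) = 26/(0.6 * 13^2 * 1000) = 0.0002564

0.0002564


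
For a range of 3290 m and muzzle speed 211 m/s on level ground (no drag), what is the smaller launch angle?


sin(2*theta) = R*g/v0^2 = 3290*9.81/211^2 = 0.724937, theta = arcsin(0.724937)/2 = 23.23°

23.23 degrees


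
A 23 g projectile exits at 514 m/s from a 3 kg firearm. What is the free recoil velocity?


v_recoil = m_p * v_p / m_gun = 0.023 * 514 / 3 = 3.941 m/s

3.941 m/s


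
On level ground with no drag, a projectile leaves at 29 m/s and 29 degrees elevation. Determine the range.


R = v0^2 * sin(2*theta) / g = 29^2 * sin(2*29°) / 9.81 = 72.7 m

72.7 m


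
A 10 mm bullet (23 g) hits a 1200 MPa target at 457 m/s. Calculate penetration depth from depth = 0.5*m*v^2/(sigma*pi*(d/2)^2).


A = pi*(d/2)^2 = pi*(10/2)^2 = 78.5398 mm^2
E = 0.5*m*v^2 = 0.5*0.023*457^2 = 2401.76 J
depth = E/(sigma*A) = 2401.76 J / (1200 MPa * 78.5398 mm^2) = 2401.76/(1200 * 78.5398) m = 0.0254835 m ≈ 25.48 mm

25.48 mm


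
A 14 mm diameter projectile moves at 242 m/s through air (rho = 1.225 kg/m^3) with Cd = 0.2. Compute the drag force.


A = pi*(d/2)^2 = pi*(14/2000)^2 = 1.53938e-04 m^2
Fd = 0.5*Cd*rho*A*v^2 = 0.5*0.2*1.225*1.53938e-04*242^2 = 1.104 N

1.104 N


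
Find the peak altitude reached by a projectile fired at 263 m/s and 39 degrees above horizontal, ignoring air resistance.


H = (v0*sin(theta))^2 / (2g) = (263*sin(39°))^2 / (2*9.81) = 1396 m

1396 m


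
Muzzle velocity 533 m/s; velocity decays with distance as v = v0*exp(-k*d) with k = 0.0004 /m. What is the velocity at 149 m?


v = v0*exp(-k*d) = 533*exp(-0.0004*149) = 502.2 m/s

502.2 m/s


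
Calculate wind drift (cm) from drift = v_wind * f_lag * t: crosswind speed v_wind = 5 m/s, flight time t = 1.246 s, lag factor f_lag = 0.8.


drift = v_wind * lag * t = 5 * 0.8 * 1.246 = 4.984 m ≈ 498.4 cm

498.4 cm


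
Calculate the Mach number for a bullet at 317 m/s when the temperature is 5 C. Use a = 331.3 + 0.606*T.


a = 331.3 + 0.606*(5) = 334.33 m/s
M = v/a = 317/334.33 = 0.9482

0.9482


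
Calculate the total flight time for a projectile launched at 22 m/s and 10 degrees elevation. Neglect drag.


T = 2*v0*sin(theta)/g = 2*22*sin(10°)/9.81 = 0.7789 s

0.7789 s


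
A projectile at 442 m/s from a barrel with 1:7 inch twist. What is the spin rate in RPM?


twist_m = 7*0.0254 = 0.1778 m
spin = v/twist = 442/0.1778 = 2485.939 rev/s
RPM = spin*60 = 2485.939*60 ≈ 149156 RPM

149156 RPM


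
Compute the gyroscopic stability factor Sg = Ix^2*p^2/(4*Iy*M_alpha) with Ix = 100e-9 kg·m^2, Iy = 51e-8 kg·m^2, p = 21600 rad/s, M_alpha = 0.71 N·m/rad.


Sg = Ix^2 * p^2 / (4 * Iy * M_alpha) = (100e-9)^2 * 21600^2 / (4 * 51e-8 * 0.71) = 3.221

3.221


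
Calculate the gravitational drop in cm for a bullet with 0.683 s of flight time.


drop = 0.5*g*t^2 = 0.5*9.81*0.683^2 = 2.28813 m ≈ 228.8 cm

228.8 cm


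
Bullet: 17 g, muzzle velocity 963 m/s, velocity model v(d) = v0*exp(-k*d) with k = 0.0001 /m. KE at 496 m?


v = v0*exp(-k*d) = 963*exp(-0.0001*496) = 916.4 m/s
E = 0.5*m*v^2 = 0.5*0.017*916.4^2 = 7138 J

7138 J


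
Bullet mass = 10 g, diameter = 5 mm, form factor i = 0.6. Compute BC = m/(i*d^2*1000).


BC = m/(i*d^2*1000) = 10/(0.6 * 5^2 * 1000) = 0.0006667

0.0006667


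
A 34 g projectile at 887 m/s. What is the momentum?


p = m*v = 0.034*887 = 30.16 kg·m/s

30.16 kg·m/s


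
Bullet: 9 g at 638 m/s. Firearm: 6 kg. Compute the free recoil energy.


v_r = m_p*v_p/m_gun = 0.009*638/6 = 0.957 m/s, E_r = 0.5*m_gun*v_r^2 = 0.5*6*0.957^2 = 2.748 J

2.748 J


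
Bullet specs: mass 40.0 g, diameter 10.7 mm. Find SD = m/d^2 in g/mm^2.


SD = m/d^2 = 40.0/10.7^2 = 0.3494 g/mm^2

0.3494 g/mm^2


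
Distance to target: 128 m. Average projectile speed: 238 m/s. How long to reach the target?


t = d/v = 128/238 = 0.5378 s

0.5378 s


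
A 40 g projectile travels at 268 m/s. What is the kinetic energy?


E = 0.5*m*v^2 = 0.5*0.04*268^2 = 1436 J

1436 J


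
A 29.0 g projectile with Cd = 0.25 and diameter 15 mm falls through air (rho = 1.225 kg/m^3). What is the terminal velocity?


A = pi*(d/2)^2 = pi*(15/2000)^2 = 1.76715e-04 m^2
vt = sqrt(2mg/(Cd*rho*A)) = sqrt(2*0.029*9.81/(0.25 * 1.225 * 1.76715e-04)) = 102.5 m/s

102.5 m/s


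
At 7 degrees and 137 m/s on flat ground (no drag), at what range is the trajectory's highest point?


R = v0^2*sin(2*theta)/g = 137^2*sin(2*7°)/9.81 = 462.857 m
apex_dist = R/2 = 462.857/2 = 231.4 m

231.4 m


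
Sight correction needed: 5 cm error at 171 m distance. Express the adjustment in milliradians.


1 mrad subtends 1 cm per 10 m of range, so adj = error_cm / (dist_m / 10) = 5 / (171/10) = 0.2924 mrad

0.2924 mrad


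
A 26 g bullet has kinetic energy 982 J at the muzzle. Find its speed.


v = sqrt(2*E/m) = sqrt(2*982/0.026) = 274.8 m/s

274.8 m/s


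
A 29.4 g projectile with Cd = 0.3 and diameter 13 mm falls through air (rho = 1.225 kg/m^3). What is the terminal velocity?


A = pi*(d/2)^2 = pi*(13/2000)^2 = 1.32732e-04 m^2
vt = sqrt(2mg/(Cd*rho*A)) = sqrt(2*0.0294*9.81/(0.3 * 1.225 * 1.32732e-04)) = 108.7 m/s

108.7 m/s


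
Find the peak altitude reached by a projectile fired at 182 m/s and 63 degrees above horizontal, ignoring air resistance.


H = (v0*sin(theta))^2 / (2g) = (182*sin(63°))^2 / (2*9.81) = 1340 m

1340 m


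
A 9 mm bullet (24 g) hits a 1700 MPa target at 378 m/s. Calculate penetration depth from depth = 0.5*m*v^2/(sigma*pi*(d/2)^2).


A = pi*(d/2)^2 = pi*(9/2)^2 = 63.6173 mm^2
E = 0.5*m*v^2 = 0.5*0.024*378^2 = 1714.61 J
depth = E/(sigma*A) = 1714.61 J / (1700 MPa * 63.6173 mm^2) = 1714.61/(1700 * 63.6173) m = 0.0158541 m ≈ 15.85 mm

15.85 mm


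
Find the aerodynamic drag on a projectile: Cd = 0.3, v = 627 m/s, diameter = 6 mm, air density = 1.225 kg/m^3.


A = pi*(d/2)^2 = pi*(6/2000)^2 = 2.82743e-05 m^2
Fd = 0.5*Cd*rho*A*v^2 = 0.5*0.3*1.225*2.82743e-05*627^2 = 2.042 N

2.042 N


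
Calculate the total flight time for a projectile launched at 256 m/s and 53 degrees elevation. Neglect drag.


T = 2*v0*sin(theta)/g = 2*256*sin(53°)/9.81 = 41.68 s

41.68 s


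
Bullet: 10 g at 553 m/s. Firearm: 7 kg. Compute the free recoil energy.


v_r = m_p*v_p/m_gun = 0.01*553/7 = 0.79 m/s, E_r = 0.5*m_gun*v_r^2 = 0.5*7*0.79^2 = 2.184 J

2.184 J


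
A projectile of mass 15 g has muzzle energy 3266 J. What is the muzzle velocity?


v = sqrt(2*E/m) = sqrt(2*3266/0.015) = 659.9 m/s

659.9 m/s


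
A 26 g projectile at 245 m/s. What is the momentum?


p = m*v = 0.026*245 = 6.37 kg·m/s

6.37 kg·m/s


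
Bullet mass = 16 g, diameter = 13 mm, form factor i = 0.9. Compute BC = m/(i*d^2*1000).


BC = m/(i*d^2*1000) = 16/(0.9 * 13^2 * 1000) = 0.0001052

0.0001052


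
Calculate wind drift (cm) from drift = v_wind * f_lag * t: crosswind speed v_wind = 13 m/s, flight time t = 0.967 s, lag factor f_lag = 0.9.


drift = v_wind * lag * t = 13 * 0.9 * 0.967 = 11.3139 m ≈ 1131 cm

1131 cm


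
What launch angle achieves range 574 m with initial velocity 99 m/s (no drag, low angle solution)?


sin(2*theta) = R*g/v0^2 = 574*9.81/99^2 = 0.574527, theta = arcsin(0.574527)/2 = 17.53°

17.53 degrees


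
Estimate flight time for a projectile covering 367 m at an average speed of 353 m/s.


t = d/v = 367/353 = 1.04 s

1.04 s


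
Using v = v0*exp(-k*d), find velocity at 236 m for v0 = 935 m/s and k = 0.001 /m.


v = v0*exp(-k*d) = 935*exp(-0.001*236) = 738.4 m/s

738.4 m/s


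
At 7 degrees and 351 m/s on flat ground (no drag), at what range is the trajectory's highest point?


R = v0^2*sin(2*theta)/g = 351^2*sin(2*7°)/9.81 = 3038.23 m
apex_dist = R/2 = 3038.23/2 = 1519 m

1519 m


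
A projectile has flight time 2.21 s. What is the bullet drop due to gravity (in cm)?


drop = 0.5*g*t^2 = 0.5*9.81*2.21^2 = 23.9565 m ≈ 2396 cm

2396 cm


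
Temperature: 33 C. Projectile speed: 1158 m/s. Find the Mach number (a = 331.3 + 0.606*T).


a = 331.3 + 0.606*(33) = 351.298 m/s
M = v/a = 1158/351.298 = 3.296

3.296


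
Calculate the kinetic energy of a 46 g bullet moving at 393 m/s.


E = 0.5*m*v^2 = 0.5*0.046*393^2 = 3552 J

3552 J


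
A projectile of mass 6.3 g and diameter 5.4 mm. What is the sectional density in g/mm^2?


SD = m/d^2 = 6.3/5.4^2 = 0.216 g/mm^2

0.216 g/mm^2


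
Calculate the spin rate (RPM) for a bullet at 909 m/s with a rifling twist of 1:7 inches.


twist_m = 7*0.0254 = 0.1778 m
spin = v/twist = 909/0.1778 = 5112.486 rev/s
RPM = spin*60 = 5112.486*60 ≈ 306749 RPM

306749 RPM


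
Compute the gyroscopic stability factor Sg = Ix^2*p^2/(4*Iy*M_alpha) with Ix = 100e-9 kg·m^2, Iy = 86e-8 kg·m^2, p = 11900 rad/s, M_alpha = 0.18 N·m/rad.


Sg = Ix^2 * p^2 / (4 * Iy * M_alpha) = (100e-9)^2 * 11900^2 / (4 * 86e-8 * 0.18) = 2.287

2.287


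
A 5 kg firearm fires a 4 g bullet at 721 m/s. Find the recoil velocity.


v_recoil = m_p * v_p / m_gun = 0.004 * 721 / 5 = 0.5768 m/s

0.5768 m/s


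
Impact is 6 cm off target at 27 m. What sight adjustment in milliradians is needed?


1 mrad subtends 1 cm per 10 m of range, so adj = error_cm / (dist_m / 10) = 6 / (27/10) = 2.222 mrad

2.222 mrad


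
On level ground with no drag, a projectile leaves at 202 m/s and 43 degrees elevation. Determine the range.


R = v0^2 * sin(2*theta) / g = 202^2 * sin(2*43°) / 9.81 = 4149 m

4149 m


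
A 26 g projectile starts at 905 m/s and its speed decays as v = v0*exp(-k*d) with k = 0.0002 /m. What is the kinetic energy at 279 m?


v = v0*exp(-k*d) = 905*exp(-0.0002*279) = 855.884 m/s
E = 0.5*m*v^2 = 0.5*0.026*855.884^2 = 9523 J

9523 J


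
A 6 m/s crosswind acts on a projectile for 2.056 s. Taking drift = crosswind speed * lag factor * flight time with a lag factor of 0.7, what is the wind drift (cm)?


drift = v_wind * lag * t = 6 * 0.7 * 2.056 = 8.6352 m ≈ 863.5 cm

863.5 cm


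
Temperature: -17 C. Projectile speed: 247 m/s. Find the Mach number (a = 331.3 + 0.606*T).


a = 331.3 + 0.606*(-17) = 320.998 m/s
M = v/a = 247/320.998 = 0.7695

0.7695


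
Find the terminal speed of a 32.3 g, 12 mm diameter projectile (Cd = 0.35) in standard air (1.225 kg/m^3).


A = pi*(d/2)^2 = pi*(12/2000)^2 = 1.13097e-04 m^2
vt = sqrt(2mg/(Cd*rho*A)) = sqrt(2*0.0323*9.81/(0.35 * 1.225 * 1.13097e-04)) = 114.3 m/s

114.3 m/s


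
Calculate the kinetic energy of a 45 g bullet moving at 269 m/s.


E = 0.5*m*v^2 = 0.5*0.045*269^2 = 1628 J

1628 J


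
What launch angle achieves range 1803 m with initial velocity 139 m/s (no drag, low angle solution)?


sin(2*theta) = R*g/v0^2 = 1803*9.81/139^2 = 0.915451, theta = arcsin(0.915451)/2 = 33.13°

33.13 degrees


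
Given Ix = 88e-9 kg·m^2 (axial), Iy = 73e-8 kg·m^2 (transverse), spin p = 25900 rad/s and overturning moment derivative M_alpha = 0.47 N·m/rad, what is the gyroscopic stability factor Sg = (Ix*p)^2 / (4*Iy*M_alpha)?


Sg = Ix^2 * p^2 / (4 * Iy * M_alpha) = (88e-9)^2 * 25900^2 / (4 * 73e-8 * 0.47) = 3.785

3.785


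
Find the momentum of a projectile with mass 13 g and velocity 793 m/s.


p = m*v = 0.013*793 = 10.31 kg·m/s

10.31 kg·m/s


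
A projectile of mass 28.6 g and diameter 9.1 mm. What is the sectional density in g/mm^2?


SD = m/d^2 = 28.6/9.1^2 = 0.3454 g/mm^2

0.3454 g/mm^2


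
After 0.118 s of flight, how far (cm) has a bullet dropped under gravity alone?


drop = 0.5*g*t^2 = 0.5*9.81*0.118^2 = 0.0682972 m ≈ 6.83 cm

6.83 cm


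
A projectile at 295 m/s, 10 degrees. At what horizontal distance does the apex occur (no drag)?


R = v0^2*sin(2*theta)/g = 295^2*sin(2*10°)/9.81 = 3034.08 m
apex_dist = R/2 = 3034.08/2 = 1517 m

1517 m


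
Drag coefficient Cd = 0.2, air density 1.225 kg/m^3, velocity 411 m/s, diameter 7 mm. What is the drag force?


A = pi*(d/2)^2 = pi*(7/2000)^2 = 3.84845e-05 m^2
Fd = 0.5*Cd*rho*A*v^2 = 0.5*0.2*1.225*3.84845e-05*411^2 = 0.7964 N

0.7964 N


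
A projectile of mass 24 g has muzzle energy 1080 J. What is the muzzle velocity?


v = sqrt(2*E/m) = sqrt(2*1080/0.024) = 300 m/s

300 m/s


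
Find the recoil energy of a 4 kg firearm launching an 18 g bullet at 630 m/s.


v_r = m_p*v_p/m_gun = 0.018*630/4 = 2.835 m/s, E_r = 0.5*m_gun*v_r^2 = 0.5*4*2.835^2 = 16.07 J

16.07 J


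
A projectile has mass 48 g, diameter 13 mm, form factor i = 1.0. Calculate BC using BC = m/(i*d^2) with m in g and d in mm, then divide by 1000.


BC = m/(i*d^2*1000) = 48/(1.0 * 13^2 * 1000) = 0.000284

0.000284


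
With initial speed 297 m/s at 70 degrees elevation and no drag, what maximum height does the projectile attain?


H = (v0*sin(theta))^2 / (2g) = (297*sin(70°))^2 / (2*9.81) = 3970 m

3970 m


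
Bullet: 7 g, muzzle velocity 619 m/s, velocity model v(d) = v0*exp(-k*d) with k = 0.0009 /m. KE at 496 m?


v = v0*exp(-k*d) = 619*exp(-0.0009*496) = 396.115 m/s
E = 0.5*m*v^2 = 0.5*0.007*396.115^2 = 549.2 J

549.2 J


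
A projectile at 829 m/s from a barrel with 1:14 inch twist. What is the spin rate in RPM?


twist_m = 14*0.0254 = 0.3556 m
spin = v/twist = 829/0.3556 = 2331.271 rev/s
RPM = spin*60 = 2331.271*60 ≈ 139876 RPM

139876 RPM


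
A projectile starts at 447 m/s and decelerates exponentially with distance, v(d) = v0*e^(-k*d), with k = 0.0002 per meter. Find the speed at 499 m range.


v = v0*exp(-k*d) = 447*exp(-0.0002*499) = 404.5 m/s

404.5 m/s


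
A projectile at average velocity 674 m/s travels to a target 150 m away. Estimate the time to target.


t = d/v = 150/674 = 0.2226 s

0.2226 s


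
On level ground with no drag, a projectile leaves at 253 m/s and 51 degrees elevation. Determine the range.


R = v0^2 * sin(2*theta) / g = 253^2 * sin(2*51°) / 9.81 = 6382 m

6382 m


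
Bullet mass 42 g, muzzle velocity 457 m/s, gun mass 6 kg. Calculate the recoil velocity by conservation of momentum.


v_recoil = m_p * v_p / m_gun = 0.042 * 457 / 6 = 3.199 m/s

3.199 m/s


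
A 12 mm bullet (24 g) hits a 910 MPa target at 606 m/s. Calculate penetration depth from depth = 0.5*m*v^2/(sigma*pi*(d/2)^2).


A = pi*(d/2)^2 = pi*(12/2)^2 = 113.097 mm^2
E = 0.5*m*v^2 = 0.5*0.024*606^2 = 4406.83 J
depth = E/(sigma*A) = 4406.83 J / (910 MPa * 113.097 mm^2) = 4406.83/(910 * 113.097) m = 0.0428186 m ≈ 42.82 mm

42.82 mm


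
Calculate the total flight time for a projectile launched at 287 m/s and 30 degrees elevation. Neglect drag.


T = 2*v0*sin(theta)/g = 2*287*sin(30°)/9.81 = 29.26 s

29.26 s


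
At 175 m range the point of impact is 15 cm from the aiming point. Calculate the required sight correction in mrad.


1 mrad subtends 1 cm per 10 m of range, so adj = error_cm / (dist_m / 10) = 15 / (175/10) = 0.8571 mrad

0.8571 mrad


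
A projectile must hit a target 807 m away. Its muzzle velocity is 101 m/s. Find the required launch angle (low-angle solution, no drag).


sin(2*theta) = R*g/v0^2 = 807*9.81/101^2 = 0.776068, theta = arcsin(0.776068)/2 = 25.45°

25.45 degrees


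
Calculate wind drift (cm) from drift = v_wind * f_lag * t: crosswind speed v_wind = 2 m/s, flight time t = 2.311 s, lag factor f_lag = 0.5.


drift = v_wind * lag * t = 2 * 0.5 * 2.311 = 2.311 m ≈ 231.1 cm

231.1 cm


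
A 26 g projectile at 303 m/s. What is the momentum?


p = m*v = 0.026*303 = 7.878 kg·m/s

7.878 kg·m/s


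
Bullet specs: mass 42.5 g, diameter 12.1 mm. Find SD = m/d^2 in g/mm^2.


SD = m/d^2 = 42.5/12.1^2 = 0.2903 g/mm^2

0.2903 g/mm^2


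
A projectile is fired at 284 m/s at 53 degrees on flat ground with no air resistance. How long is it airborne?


T = 2*v0*sin(theta)/g = 2*284*sin(53°)/9.81 = 46.24 s

46.24 s


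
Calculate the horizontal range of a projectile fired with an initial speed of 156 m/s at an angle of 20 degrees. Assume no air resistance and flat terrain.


R = v0^2 * sin(2*theta) / g = 156^2 * sin(2*20°) / 9.81 = 1595 m

1595 m


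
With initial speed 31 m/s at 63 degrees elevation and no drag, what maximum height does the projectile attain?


H = (v0*sin(theta))^2 / (2g) = (31*sin(63°))^2 / (2*9.81) = 38.89 m

38.89 m


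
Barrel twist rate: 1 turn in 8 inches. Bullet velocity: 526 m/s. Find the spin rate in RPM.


twist_m = 8*0.0254 = 0.2032 m
spin = v/twist = 526/0.2032 = 2588.583 rev/s
RPM = spin*60 = 2588.583*60 ≈ 155315 RPM

155315 RPM


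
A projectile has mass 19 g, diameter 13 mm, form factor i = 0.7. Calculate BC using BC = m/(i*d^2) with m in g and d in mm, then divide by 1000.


BC = m/(i*d^2*1000) = 19/(0.7 * 13^2 * 1000) = 0.0001606

0.0001606


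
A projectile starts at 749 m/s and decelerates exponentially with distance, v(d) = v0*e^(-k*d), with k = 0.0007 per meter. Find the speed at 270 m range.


v = v0*exp(-k*d) = 749*exp(-0.0007*270) = 620 m/s

620 m/s


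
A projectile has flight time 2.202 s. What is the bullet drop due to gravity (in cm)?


drop = 0.5*g*t^2 = 0.5*9.81*2.202^2 = 23.7834 m ≈ 2378 cm

2378 cm


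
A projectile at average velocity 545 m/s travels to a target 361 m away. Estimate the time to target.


t = d/v = 361/545 = 0.6624 s

0.6624 s


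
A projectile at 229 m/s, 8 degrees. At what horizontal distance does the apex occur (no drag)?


R = v0^2*sin(2*theta)/g = 229^2*sin(2*8°)/9.81 = 1473.47 m
apex_dist = R/2 = 1473.47/2 = 736.7 m

736.7 m


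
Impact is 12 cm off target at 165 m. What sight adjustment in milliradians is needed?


1 mrad subtends 1 cm per 10 m of range, so adj = error_cm / (dist_m / 10) = 12 / (165/10) = 0.7273 mrad

0.7273 mrad


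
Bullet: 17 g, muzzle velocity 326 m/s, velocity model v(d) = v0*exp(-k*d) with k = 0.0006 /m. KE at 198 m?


v = v0*exp(-k*d) = 326*exp(-0.0006*198) = 289.483 m/s
E = 0.5*m*v^2 = 0.5*0.017*289.483^2 = 712.3 J

712.3 J


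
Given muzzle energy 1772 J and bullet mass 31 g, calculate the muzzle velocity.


v = sqrt(2*E/m) = sqrt(2*1772/0.031) = 338.1 m/s

338.1 m/s


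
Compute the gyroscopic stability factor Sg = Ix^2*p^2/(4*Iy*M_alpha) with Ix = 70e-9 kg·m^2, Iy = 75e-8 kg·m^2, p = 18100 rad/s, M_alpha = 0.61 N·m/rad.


Sg = Ix^2 * p^2 / (4 * Iy * M_alpha) = (70e-9)^2 * 18100^2 / (4 * 75e-8 * 0.61) = 0.8772

0.8772


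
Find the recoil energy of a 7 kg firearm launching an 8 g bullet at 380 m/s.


v_r = m_p*v_p/m_gun = 0.008*380/7 = 0.434286 m/s, E_r = 0.5*m_gun*v_r^2 = 0.5*7*0.434286^2 = 0.6601 J

0.6601 J


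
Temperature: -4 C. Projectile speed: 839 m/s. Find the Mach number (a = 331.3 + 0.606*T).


a = 331.3 + 0.606*(-4) = 328.876 m/s
M = v/a = 839/328.876 = 2.551

2.551


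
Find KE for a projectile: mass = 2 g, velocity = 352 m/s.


E = 0.5*m*v^2 = 0.5*0.002*352^2 = 123.9 J

123.9 J


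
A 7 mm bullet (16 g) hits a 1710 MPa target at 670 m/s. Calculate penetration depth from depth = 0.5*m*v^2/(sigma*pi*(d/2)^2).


A = pi*(d/2)^2 = pi*(7/2)^2 = 38.4845 mm^2
E = 0.5*m*v^2 = 0.5*0.016*670^2 = 3591.2 J
depth = E/(sigma*A) = 3591.2 J / (1710 MPa * 38.4845 mm^2) = 3591.2/(1710 * 38.4845) m = 0.0545704 m ≈ 54.57 mm

54.57 mm


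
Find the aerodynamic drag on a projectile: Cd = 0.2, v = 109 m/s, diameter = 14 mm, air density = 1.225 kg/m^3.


A = pi*(d/2)^2 = pi*(14/2000)^2 = 1.53938e-04 m^2
Fd = 0.5*Cd*rho*A*v^2 = 0.5*0.2*1.225*1.53938e-04*109^2 = 0.224 N

0.224 N
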